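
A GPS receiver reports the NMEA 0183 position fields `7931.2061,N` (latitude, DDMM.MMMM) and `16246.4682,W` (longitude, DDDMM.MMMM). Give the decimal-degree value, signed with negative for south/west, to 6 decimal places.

Lat: split at 2 digits → 79° and 31.2061′; 79 + 31.2061/60 = 79.5201017
N → positive
Lon: split at 3 digits → 162° and 46.4682′; 162 + 46.4682/60 = 162.7744700
W → negative

79.520102, -162.774470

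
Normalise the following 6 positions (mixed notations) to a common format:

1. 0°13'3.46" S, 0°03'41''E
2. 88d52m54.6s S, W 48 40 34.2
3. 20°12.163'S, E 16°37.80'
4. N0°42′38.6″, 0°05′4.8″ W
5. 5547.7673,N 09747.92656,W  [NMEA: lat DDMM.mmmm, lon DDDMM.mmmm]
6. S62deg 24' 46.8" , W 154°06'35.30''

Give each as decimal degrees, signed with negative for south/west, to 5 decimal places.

Point 1:
  Lat: 0° + 13/60 + 3.46/3600 = 0 + 0.216667 + 0.000961 = 0.217628
  hemisphere S, so the sign is −
  Lon: 0 + 3/60 + 41/3600 = 0.061389
  E ⇒ keep positive
Point 2:
  Latitude: 88° + 52/60 + 54.6/3600 = 88 + 0.866667 + 0.015167 = 88.881833
  S → negative
  Longitude: 48° + 40/60 + 34.2/3600 = 48 + 0.666667 + 0.009500 = 48.676167
  W → negative
Point 3:
  φ: 12.163′ = 0.202717°; total 20.202717
  S → negative
  Lon: 16 + 37.8/60 = 16.630000
  E ⇒ keep positive
Point 4:
  φ: 0° + 42/60 + 38.6/3600 = 0 + 0.700000 + 0.010722 = 0.710722
  N → positive
  Lon: 5′ + 4.8″ = 5.08000′; 0 + 5.08000/60 = 0.084667
  W ⇒ negate
Point 5:
  Latitude: degrees = first 2 digits = 55, minutes = 47.7673; 55 + 47.7673/60 = 55.796122
  N → positive
  λ: split at 3 digits → 097° and 47.92656′; 97 + 47.92656/60 = 97.798776
  hemisphere W, so the sign is −
Point 6:
  Latitude: 62° + 24/60 + 46.8/3600 = 62 + 0.400000 + 0.013000 = 62.413000
  hemisphere S, so the sign is −
  Lon: 6′ + 35.3″ = 6.58833′; 154 + 6.58833/60 = 154.109806
  W ⇒ negate

1. -0.21763, 0.06139
2. -88.88183, -48.67617
3. -20.20272, 16.63000
4. 0.71072, -0.08467
5. 55.79612, -97.79878
6. -62.41300, -154.10981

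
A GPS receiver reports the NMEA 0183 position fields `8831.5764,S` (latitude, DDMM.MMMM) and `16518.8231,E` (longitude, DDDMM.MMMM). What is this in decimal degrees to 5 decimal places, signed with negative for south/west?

φ: degrees = first 2 digits = 88, minutes = 31.5764; 88 + 31.5764/60 = 88.526273
S → negative
Longitude: degrees = first 3 digits = 165, minutes = 18.8231; 165 + 18.8231/60 = 165.313718
E → positive

-88.52627, 165.31372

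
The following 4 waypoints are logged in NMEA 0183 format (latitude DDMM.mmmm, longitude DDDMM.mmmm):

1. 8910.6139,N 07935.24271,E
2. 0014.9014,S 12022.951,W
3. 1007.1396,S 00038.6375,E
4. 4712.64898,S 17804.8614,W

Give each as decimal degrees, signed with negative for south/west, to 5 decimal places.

Point 1:
  Lat: degrees = first 2 digits = 89, minutes = 10.6139; 89 + 10.6139/60 = 89.176898
  N ⇒ keep positive
  Longitude: split at 3 digits → 079° and 35.24271′; 79 + 35.24271/60 = 79.587379
  E → positive
Point 2:
  Lat: split at 2 digits → 00° and 14.9014′; 0 + 14.9014/60 = 0.248357
  S ⇒ negate
  Lon: degrees = first 3 digits = 120, minutes = 22.951; 120 + 22.951/60 = 120.382517
  W → negative
Point 3:
  Latitude: split at 2 digits → 10° and 7.1396′; 10 + 7.1396/60 = 10.118993
  S → negative
  Lon: split at 3 digits → 000° and 38.6375′; 0 + 38.6375/60 = 0.643958
  E ⇒ keep positive
Point 4:
  φ: degrees = first 2 digits = 47, minutes = 12.64898; 47 + 12.64898/60 = 47.210816
  hemisphere S, so the sign is −
  Longitude: degrees = first 3 digits = 178, minutes = 4.8614; 178 + 4.8614/60 = 178.081023
  hemisphere W, so the sign is −

1. 89.17690, 79.58738
2. -0.24836, -120.38252
3. -10.11899, 0.64396
4. -47.21082, -178.08102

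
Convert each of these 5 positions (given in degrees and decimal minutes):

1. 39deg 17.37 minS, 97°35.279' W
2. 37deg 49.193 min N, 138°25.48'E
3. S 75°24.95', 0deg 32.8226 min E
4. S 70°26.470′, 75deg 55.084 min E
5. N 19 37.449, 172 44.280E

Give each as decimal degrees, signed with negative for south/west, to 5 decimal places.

1. -39.28950, -97.58798
2. 37.81988, 138.42467
3. -75.41583, 0.54704
4. -70.44117, 75.91807
5. 19.62415, 172.73800

Point 1:
  Latitude: 39 + 17.37/60 = 39.289500
  S → negative
  Longitude: 35.279′ = 0.587983°; total 97.587983
  hemisphere W, so the sign is −
Point 2:
  φ: 49.193′ = 0.819883°; total 37.819883
  N → positive
  λ: 138 + 25.48/60 = 138.424667
  E ⇒ keep positive
Point 3:
  Latitude: 24.95′ = 0.415833°; total 75.415833
  hemisphere S, so the sign is −
  Lon: 0 + 32.8226/60 = 0.547043
  E ⇒ keep positive
Point 4:
  Latitude: 26.47′ = 0.441167°; total 70.441167
  hemisphere S, so the sign is −
  Lon: 55.084′ = 0.918067°; total 75.918067
  E ⇒ keep positive
Point 5:
  φ: 19 + 37.449/60 = 19.624150
  N → positive
  Longitude: 44.28′ = 0.738000°; total 172.738000
  E ⇒ keep positive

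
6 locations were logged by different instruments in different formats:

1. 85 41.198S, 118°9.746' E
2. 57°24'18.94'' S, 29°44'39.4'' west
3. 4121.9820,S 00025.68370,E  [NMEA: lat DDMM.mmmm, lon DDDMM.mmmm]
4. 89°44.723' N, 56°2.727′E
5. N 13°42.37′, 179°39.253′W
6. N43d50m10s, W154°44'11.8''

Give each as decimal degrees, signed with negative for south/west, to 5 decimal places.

1. -85.68663, 118.16243
2. -57.40526, -29.74428
3. -41.36637, 0.42806
4. 89.74538, 56.04545
5. 13.70617, -179.65422
6. 43.83611, -154.73661

Point 1:
  Lat: 85 + 41.198/60 = 85.686633
  hemisphere S, so the sign is −
  Longitude: 9.746′ = 0.162433°; total 118.162433
  E → positive
Point 2:
  φ: 57 + 24/60 + 18.94/3600 = 57.405261
  S ⇒ negate
  λ: 29° + 44/60 + 39.4/3600 = 29 + 0.733333 + 0.010944 = 29.744278
  hemisphere W, so the sign is −
Point 3:
  Latitude: degrees = first 2 digits = 41, minutes = 21.982; 41 + 21.982/60 = 41.366367
  S ⇒ negate
  Longitude: degrees = first 3 digits = 0, minutes = 25.6837; 0 + 25.6837/60 = 0.428062
  E ⇒ keep positive
Point 4:
  Lat: 44.723′ = 0.745383°; total 89.745383
  N ⇒ keep positive
  λ: 2.727′ = 0.045450°; total 56.045450
  E ⇒ keep positive
Point 5:
  Latitude: 13 + 42.37/60 = 13.706167
  N ⇒ keep positive
  λ: 39.253′ = 0.654217°; total 179.654217
  W ⇒ negate
Point 6:
  Latitude: 50′ + 10″ = 50.16667′; 43 + 50.16667/60 = 43.836111
  N → positive
  λ: 154° + 44/60 + 11.8/3600 = 154 + 0.733333 + 0.003278 = 154.736611
  W → negative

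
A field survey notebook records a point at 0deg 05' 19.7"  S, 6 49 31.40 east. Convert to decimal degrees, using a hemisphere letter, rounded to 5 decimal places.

0.08881° S, 6.82539° E

φ: 0 + 5/60 + 19.7/3600 = 0.088806
Lon: 6 + 49/60 + 31.4/3600 = 6.825389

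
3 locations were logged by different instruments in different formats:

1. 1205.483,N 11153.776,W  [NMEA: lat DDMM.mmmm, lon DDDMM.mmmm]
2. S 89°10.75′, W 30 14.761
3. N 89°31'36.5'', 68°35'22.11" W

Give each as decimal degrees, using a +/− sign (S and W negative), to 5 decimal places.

1. 12.09138, -111.89627
2. -89.17917, -30.24602
3. 89.52681, -68.58948

Point 1:
  φ: split at 2 digits → 12° and 5.483′; 12 + 5.483/60 = 12.091383
  N ⇒ keep positive
  Longitude: split at 3 digits → 111° and 53.776′; 111 + 53.776/60 = 111.896267
  W ⇒ negate
Point 2:
  Lat: 89 + 10.75/60 = 89.179167
  hemisphere S, so the sign is −
  Lon: 30 + 14.761/60 = 30.246017
  W ⇒ negate
Point 3:
  Latitude: 31′ + 36.5″ = 31.60833′; 89 + 31.60833/60 = 89.526806
  N → positive
  Longitude: 68 + 35/60 + 22.11/3600 = 68.589475
  W ⇒ negate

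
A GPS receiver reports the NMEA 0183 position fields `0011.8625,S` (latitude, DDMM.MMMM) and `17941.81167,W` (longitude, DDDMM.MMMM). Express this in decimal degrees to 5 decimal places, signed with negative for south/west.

-0.19771, -179.69686

φ: degrees = first 2 digits = 0, minutes = 11.8625; 0 + 11.8625/60 = 0.197708
hemisphere S, so the sign is −
Longitude: split at 3 digits → 179° and 41.81167′; 179 + 41.81167/60 = 179.696861
W ⇒ negate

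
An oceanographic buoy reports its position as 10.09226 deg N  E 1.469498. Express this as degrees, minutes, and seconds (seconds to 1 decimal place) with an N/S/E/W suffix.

10°05′32.1″ N, 1°28′10.2″ E

Latitude: whole degrees 10; 5.53560′ → 5′ and 32.136″
Longitude: 0.469498° → 28.16988′; 0.16988 × 60 = 10.193″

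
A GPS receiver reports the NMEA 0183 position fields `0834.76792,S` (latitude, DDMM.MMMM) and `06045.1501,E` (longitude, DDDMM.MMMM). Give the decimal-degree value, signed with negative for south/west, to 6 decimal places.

φ: split at 2 digits → 08° and 34.76792′; 8 + 34.76792/60 = 8.5794653
S ⇒ negate
Lon: degrees = first 3 digits = 60, minutes = 45.1501; 60 + 45.1501/60 = 60.7525017
E ⇒ keep positive

-8.579465, 60.752502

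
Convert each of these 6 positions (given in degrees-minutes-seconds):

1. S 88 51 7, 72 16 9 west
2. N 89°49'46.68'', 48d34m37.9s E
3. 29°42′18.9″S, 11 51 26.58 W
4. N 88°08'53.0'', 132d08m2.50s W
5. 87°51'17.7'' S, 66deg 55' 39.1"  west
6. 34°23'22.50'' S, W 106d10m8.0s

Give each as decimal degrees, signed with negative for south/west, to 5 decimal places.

Point 1:
  φ: 88° + 51/60 + 7/3600 = 88 + 0.850000 + 0.001944 = 88.851944
  hemisphere S, so the sign is −
  Lon: 72° + 16/60 + 9/3600 = 72 + 0.266667 + 0.002500 = 72.269167
  W → negative
Point 2:
  φ: 89° + 49/60 + 46.68/3600 = 89 + 0.816667 + 0.012967 = 89.829633
  N → positive
  Longitude: 48 + 34/60 + 37.9/3600 = 48.577194
  E ⇒ keep positive
Point 3:
  Latitude: 42′ + 18.9″ = 42.31500′; 29 + 42.31500/60 = 29.705250
  S → negative
  Longitude: 11° + 51/60 + 26.58/3600 = 11 + 0.850000 + 0.007383 = 11.857383
  W ⇒ negate
Point 4:
  Latitude: 88 + 8/60 + 53/3600 = 88.148056
  N → positive
  λ: 132° + 8/60 + 2.5/3600 = 132 + 0.133333 + 0.000694 = 132.134028
  hemisphere W, so the sign is −
Point 5:
  φ: 87 + 51/60 + 17.7/3600 = 87.854917
  hemisphere S, so the sign is −
  Lon: 55′ + 39.1″ = 55.65167′; 66 + 55.65167/60 = 66.927528
  hemisphere W, so the sign is −
Point 6:
  φ: 34 + 23/60 + 22.5/3600 = 34.389583
  hemisphere S, so the sign is −
  Longitude: 10′ + 8″ = 10.13333′; 106 + 10.13333/60 = 106.168889
  hemisphere W, so the sign is −

1. -88.85194, -72.26917
2. 89.82963, 48.57719
3. -29.70525, -11.85738
4. 88.14806, -132.13403
5. -87.85492, -66.92753
6. -34.38958, -106.16889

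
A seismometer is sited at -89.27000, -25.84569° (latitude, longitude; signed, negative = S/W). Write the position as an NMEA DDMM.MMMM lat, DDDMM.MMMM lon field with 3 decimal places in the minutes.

8916.200,S / 02550.741,W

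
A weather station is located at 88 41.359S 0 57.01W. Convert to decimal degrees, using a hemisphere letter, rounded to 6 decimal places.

Latitude: 88 + 41.359/60 = 88.6893167
Lon: 0 + 57.01/60 = 0.9501667

88.689317° S, 0.950167° W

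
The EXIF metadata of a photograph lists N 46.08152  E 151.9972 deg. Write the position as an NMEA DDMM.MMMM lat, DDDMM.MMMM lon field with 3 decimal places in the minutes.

Latitude: fractional part 0.081520 → 4.89120 minutes
λ: minutes = (151.997200 − 151) × 60 = 59.83200

4604.891,N / 15159.832,E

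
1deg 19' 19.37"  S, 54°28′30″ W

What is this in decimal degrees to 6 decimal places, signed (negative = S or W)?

φ: 19′ + 19.37″ = 19.32283′; 1 + 19.32283/60 = 1.3220472
hemisphere S, so the sign is −
λ: 54 + 28/60 + 30/3600 = 54.4750000
W → negative

-1.322047, -54.475000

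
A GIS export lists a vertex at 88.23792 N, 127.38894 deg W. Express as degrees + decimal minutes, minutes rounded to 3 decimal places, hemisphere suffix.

88° 14.275′ N, 127° 23.336′ W

φ: minutes = (88.237920 − 88) × 60 = 14.27520
Lon: minutes = (127.388940 − 127) × 60 = 23.33640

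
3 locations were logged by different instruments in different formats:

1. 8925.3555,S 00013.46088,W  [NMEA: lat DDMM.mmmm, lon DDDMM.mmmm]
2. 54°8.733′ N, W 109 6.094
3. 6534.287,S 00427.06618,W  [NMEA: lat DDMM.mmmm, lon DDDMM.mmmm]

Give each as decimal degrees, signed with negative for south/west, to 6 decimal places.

Point 1:
  φ: split at 2 digits → 89° and 25.3555′; 89 + 25.3555/60 = 89.4225917
  S ⇒ negate
  Lon: split at 3 digits → 000° and 13.46088′; 0 + 13.46088/60 = 0.2243480
  W ⇒ negate
Point 2:
  φ: 8.733′ = 0.145550°; total 54.1455500
  N ⇒ keep positive
  λ: 6.094′ = 0.101567°; total 109.1015667
  W → negative
Point 3:
  Lat: split at 2 digits → 65° and 34.287′; 65 + 34.287/60 = 65.5714500
  S ⇒ negate
  Lon: degrees = first 3 digits = 4, minutes = 27.06618; 4 + 27.06618/60 = 4.4511030
  W ⇒ negate

1. -89.422592, -0.224348
2. 54.145550, -109.101567
3. -65.571450, -4.451103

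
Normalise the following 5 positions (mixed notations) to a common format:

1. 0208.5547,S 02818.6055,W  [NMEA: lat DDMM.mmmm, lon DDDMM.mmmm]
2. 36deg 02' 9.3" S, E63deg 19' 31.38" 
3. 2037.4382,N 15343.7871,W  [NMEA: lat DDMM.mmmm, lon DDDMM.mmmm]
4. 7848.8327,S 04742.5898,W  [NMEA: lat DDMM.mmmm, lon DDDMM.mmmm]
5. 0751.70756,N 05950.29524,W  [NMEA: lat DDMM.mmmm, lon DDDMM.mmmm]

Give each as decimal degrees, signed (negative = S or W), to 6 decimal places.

Point 1:
  Latitude: split at 2 digits → 02° and 8.5547′; 2 + 8.5547/60 = 2.1425783
  S ⇒ negate
  Longitude: split at 3 digits → 028° and 18.6055′; 28 + 18.6055/60 = 28.3100917
  hemisphere W, so the sign is −
Point 2:
  φ: 2′ + 9.3″ = 2.15500′; 36 + 2.15500/60 = 36.0359167
  S → negative
  λ: 63 + 19/60 + 31.38/3600 = 63.3253833
  E ⇒ keep positive
Point 3:
  φ: split at 2 digits → 20° and 37.4382′; 20 + 37.4382/60 = 20.6239700
  N ⇒ keep positive
  Lon: split at 3 digits → 153° and 43.7871′; 153 + 43.7871/60 = 153.7297850
  W → negative
Point 4:
  Lat: split at 2 digits → 78° and 48.8327′; 78 + 48.8327/60 = 78.8138783
  hemisphere S, so the sign is −
  Lon: degrees = first 3 digits = 47, minutes = 42.5898; 47 + 42.5898/60 = 47.7098300
  hemisphere W, so the sign is −
Point 5:
  φ: degrees = first 2 digits = 7, minutes = 51.70756; 7 + 51.70756/60 = 7.8617927
  N ⇒ keep positive
  Longitude: split at 3 digits → 059° and 50.29524′; 59 + 50.29524/60 = 59.8382540
  W ⇒ negate

1. -2.142578, -28.310092
2. -36.035917, 63.325383
3. 20.623970, -153.729785
4. -78.813878, -47.709830
5. 7.861793, -59.838254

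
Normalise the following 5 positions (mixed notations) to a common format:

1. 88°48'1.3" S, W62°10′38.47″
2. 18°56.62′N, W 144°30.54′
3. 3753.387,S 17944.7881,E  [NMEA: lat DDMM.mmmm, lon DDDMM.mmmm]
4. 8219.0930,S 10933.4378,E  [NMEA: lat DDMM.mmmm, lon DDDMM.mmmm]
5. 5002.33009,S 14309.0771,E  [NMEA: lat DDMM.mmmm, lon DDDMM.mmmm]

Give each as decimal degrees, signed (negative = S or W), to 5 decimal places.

1. -88.80036, -62.17735
2. 18.94367, -144.50900
3. -37.88978, 179.74647
4. -82.31822, 109.55730
5. -50.03883, 143.15129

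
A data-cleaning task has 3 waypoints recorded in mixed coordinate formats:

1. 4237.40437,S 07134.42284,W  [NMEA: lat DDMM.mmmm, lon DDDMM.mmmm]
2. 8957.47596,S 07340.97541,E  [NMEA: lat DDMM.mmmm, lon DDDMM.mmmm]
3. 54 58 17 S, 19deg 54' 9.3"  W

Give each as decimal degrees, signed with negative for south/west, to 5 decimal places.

Point 1:
  φ: split at 2 digits → 42° and 37.40437′; 42 + 37.40437/60 = 42.623406
  S ⇒ negate
  Longitude: degrees = first 3 digits = 71, minutes = 34.42284; 71 + 34.42284/60 = 71.573714
  hemisphere W, so the sign is −
Point 2:
  φ: degrees = first 2 digits = 89, minutes = 57.47596; 89 + 57.47596/60 = 89.957933
  hemisphere S, so the sign is −
  Longitude: degrees = first 3 digits = 73, minutes = 40.97541; 73 + 40.97541/60 = 73.682924
  E ⇒ keep positive
Point 3:
  φ: 54 + 58/60 + 17/3600 = 54.971389
  hemisphere S, so the sign is −
  Longitude: 19 + 54/60 + 9.3/3600 = 19.902583
  W → negative

1. -42.62341, -71.57371
2. -89.95793, 73.68292
3. -54.97139, -19.90258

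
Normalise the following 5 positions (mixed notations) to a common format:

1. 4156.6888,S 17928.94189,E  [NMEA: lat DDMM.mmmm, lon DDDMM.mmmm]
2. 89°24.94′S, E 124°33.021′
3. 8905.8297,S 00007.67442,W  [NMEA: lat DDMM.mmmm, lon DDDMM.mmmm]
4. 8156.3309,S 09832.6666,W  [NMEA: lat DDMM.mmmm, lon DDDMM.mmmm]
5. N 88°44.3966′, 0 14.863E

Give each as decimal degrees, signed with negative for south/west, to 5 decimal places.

1. -41.94481, 179.48236
2. -89.41567, 124.55035
3. -89.09716, -0.12791
4. -81.93885, -98.54444
5. 88.73994, 0.24772

Point 1:
  Lat: split at 2 digits → 41° and 56.6888′; 41 + 56.6888/60 = 41.944813
  S ⇒ negate
  Longitude: degrees = first 3 digits = 179, minutes = 28.94189; 179 + 28.94189/60 = 179.482365
  E ⇒ keep positive
Point 2:
  Latitude: 24.94′ = 0.415667°; total 89.415667
  hemisphere S, so the sign is −
  Lon: 124 + 33.021/60 = 124.550350
  E → positive
Point 3:
  φ: degrees = first 2 digits = 89, minutes = 5.8297; 89 + 5.8297/60 = 89.097162
  S ⇒ negate
  Lon: split at 3 digits → 000° and 7.67442′; 0 + 7.67442/60 = 0.127907
  hemisphere W, so the sign is −
Point 4:
  Lat: degrees = first 2 digits = 81, minutes = 56.3309; 81 + 56.3309/60 = 81.938848
  S → negative
  λ: degrees = first 3 digits = 98, minutes = 32.6666; 98 + 32.6666/60 = 98.544443
  hemisphere W, so the sign is −
Point 5:
  Latitude: 44.3966′ = 0.739943°; total 88.739943
  N → positive
  λ: 0 + 14.863/60 = 0.247717
  E → positive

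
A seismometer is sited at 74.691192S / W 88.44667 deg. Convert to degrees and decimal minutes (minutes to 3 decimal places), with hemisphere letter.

φ: minutes = (74.691192 − 74) × 60 = 41.47152
Longitude: fractional part 0.446670 → 26.80020 minutes

74° 41.472′ S, 88° 26.800′ W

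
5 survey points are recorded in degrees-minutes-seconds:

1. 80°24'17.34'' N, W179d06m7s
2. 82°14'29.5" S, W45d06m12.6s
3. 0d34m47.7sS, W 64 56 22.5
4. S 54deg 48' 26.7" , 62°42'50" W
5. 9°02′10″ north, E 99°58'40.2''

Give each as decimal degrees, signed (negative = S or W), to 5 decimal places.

1. 80.40482, -179.10194
2. -82.24153, -45.10350
3. -0.57992, -64.93958
4. -54.80742, -62.71389
5. 9.03611, 99.97783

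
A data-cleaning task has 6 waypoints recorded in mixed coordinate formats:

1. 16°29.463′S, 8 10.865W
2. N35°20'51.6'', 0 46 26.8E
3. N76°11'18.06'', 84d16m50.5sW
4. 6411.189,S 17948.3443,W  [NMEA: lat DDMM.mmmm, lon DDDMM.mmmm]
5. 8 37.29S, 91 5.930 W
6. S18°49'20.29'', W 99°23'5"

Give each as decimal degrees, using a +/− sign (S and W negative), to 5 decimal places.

Point 1:
  Lat: 16 + 29.463/60 = 16.491050
  S ⇒ negate
  Lon: 10.865′ = 0.181083°; total 8.181083
  W ⇒ negate
Point 2:
  Lat: 20′ + 51.6″ = 20.86000′; 35 + 20.86000/60 = 35.347667
  N ⇒ keep positive
  Longitude: 46′ + 26.8″ = 46.44667′; 0 + 46.44667/60 = 0.774111
  E → positive
Point 3:
  Lat: 76 + 11/60 + 18.06/3600 = 76.188350
  N → positive
  Longitude: 84 + 16/60 + 50.5/3600 = 84.280694
  W ⇒ negate
Point 4:
  φ: degrees = first 2 digits = 64, minutes = 11.189; 64 + 11.189/60 = 64.186483
  S → negative
  λ: split at 3 digits → 179° and 48.3443′; 179 + 48.3443/60 = 179.805738
  W → negative
Point 5:
  φ: 8 + 37.29/60 = 8.621500
  S → negative
  Longitude: 5.93′ = 0.098833°; total 91.098833
  hemisphere W, so the sign is −
Point 6:
  Latitude: 18 + 49/60 + 20.29/3600 = 18.822303
  S → negative
  Lon: 99 + 23/60 + 5/3600 = 99.384722
  hemisphere W, so the sign is −

1. -16.49105, -8.18108
2. 35.34767, 0.77411
3. 76.18835, -84.28069
4. -64.18648, -179.80574
5. -8.62150, -91.09883
6. -18.82230, -99.38472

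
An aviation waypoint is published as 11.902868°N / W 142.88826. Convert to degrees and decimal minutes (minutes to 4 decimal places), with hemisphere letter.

11° 54.1721′ N, 142° 53.2956′ W

Latitude: fractional part 0.902868 → 54.172080 minutes
Lon: fractional part 0.888260 → 53.295600 minutes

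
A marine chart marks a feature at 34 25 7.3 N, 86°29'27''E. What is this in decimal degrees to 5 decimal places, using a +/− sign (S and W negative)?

Lat: 34 + 25/60 + 7.3/3600 = 34.418694
N → positive
λ: 29′ + 27″ = 29.45000′; 86 + 29.45000/60 = 86.490833
E ⇒ keep positive

34.41869, 86.49083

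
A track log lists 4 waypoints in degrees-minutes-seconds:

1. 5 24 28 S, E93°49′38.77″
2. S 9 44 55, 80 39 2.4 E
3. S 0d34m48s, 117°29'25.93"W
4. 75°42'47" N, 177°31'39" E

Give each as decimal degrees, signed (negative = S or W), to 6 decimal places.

1. -5.407778, 93.827436
2. -9.748611, 80.650667
3. -0.580000, -117.490536
4. 75.713056, 177.527500

Point 1:
  Latitude: 5 + 24/60 + 28/3600 = 5.4077778
  hemisphere S, so the sign is −
  Lon: 49′ + 38.77″ = 49.64617′; 93 + 49.64617/60 = 93.8274361
  E → positive
Point 2:
  φ: 9° + 44/60 + 55/3600 = 9 + 0.733333 + 0.015278 = 9.7486111
  S → negative
  Longitude: 39′ + 2.4″ = 39.04000′; 80 + 39.04000/60 = 80.6506667
  E → positive
Point 3:
  Latitude: 0° + 34/60 + 48/3600 = 0 + 0.566667 + 0.013333 = 0.5800000
  S ⇒ negate
  Lon: 117° + 29/60 + 25.93/3600 = 117 + 0.483333 + 0.007203 = 117.4905361
  hemisphere W, so the sign is −
Point 4:
  φ: 75 + 42/60 + 47/3600 = 75.7130556
  N ⇒ keep positive
  λ: 177° + 31/60 + 39/3600 = 177 + 0.516667 + 0.010833 = 177.5275000
  E → positive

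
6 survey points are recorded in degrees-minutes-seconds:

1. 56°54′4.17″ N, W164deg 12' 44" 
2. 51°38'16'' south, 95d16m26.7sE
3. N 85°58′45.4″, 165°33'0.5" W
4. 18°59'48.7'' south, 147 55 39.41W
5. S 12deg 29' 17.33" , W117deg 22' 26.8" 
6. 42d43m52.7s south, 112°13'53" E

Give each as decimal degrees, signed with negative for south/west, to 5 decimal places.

1. 56.90116, -164.21222
2. -51.63778, 95.27408
3. 85.97928, -165.55014
4. -18.99686, -147.92761
5. -12.48815, -117.37411
6. -42.73131, 112.23139

Point 1:
  Latitude: 54′ + 4.17″ = 54.06950′; 56 + 54.06950/60 = 56.901158
  N → positive
  Lon: 164° + 12/60 + 44/3600 = 164 + 0.200000 + 0.012222 = 164.212222
  W ⇒ negate
Point 2:
  Latitude: 38′ + 16″ = 38.26667′; 51 + 38.26667/60 = 51.637778
  S ⇒ negate
  Lon: 16′ + 26.7″ = 16.44500′; 95 + 16.44500/60 = 95.274083
  E → positive
Point 3:
  Lat: 58′ + 45.4″ = 58.75667′; 85 + 58.75667/60 = 85.979278
  N ⇒ keep positive
  Lon: 33′ + 0.5″ = 33.00833′; 165 + 33.00833/60 = 165.550139
  W → negative
Point 4:
  φ: 18° + 59/60 + 48.7/3600 = 18 + 0.983333 + 0.013528 = 18.996861
  S ⇒ negate
  Lon: 55′ + 39.41″ = 55.65683′; 147 + 55.65683/60 = 147.927614
  W → negative
Point 5:
  φ: 29′ + 17.33″ = 29.28883′; 12 + 29.28883/60 = 12.488147
  hemisphere S, so the sign is −
  Longitude: 22′ + 26.8″ = 22.44667′; 117 + 22.44667/60 = 117.374111
  hemisphere W, so the sign is −
Point 6:
  φ: 43′ + 52.7″ = 43.87833′; 42 + 43.87833/60 = 42.731306
  hemisphere S, so the sign is −
  Longitude: 112° + 13/60 + 53/3600 = 112 + 0.216667 + 0.014722 = 112.231389
  E ⇒ keep positive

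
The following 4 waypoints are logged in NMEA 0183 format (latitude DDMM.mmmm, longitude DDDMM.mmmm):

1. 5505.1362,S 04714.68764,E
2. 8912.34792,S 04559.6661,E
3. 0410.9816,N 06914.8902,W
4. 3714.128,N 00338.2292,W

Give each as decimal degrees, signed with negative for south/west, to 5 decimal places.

1. -55.08560, 47.24479
2. -89.20580, 45.99444
3. 4.18303, -69.24817
4. 37.23547, -3.63715

Point 1:
  Lat: degrees = first 2 digits = 55, minutes = 5.1362; 55 + 5.1362/60 = 55.085603
  S → negative
  λ: degrees = first 3 digits = 47, minutes = 14.68764; 47 + 14.68764/60 = 47.244794
  E → positive
Point 2:
  Latitude: degrees = first 2 digits = 89, minutes = 12.34792; 89 + 12.34792/60 = 89.205799
  S → negative
  Longitude: split at 3 digits → 045° and 59.6661′; 45 + 59.6661/60 = 45.994435
  E → positive
Point 3:
  Latitude: split at 2 digits → 04° and 10.9816′; 4 + 10.9816/60 = 4.183027
  N → positive
  Longitude: split at 3 digits → 069° and 14.8902′; 69 + 14.8902/60 = 69.248170
  W → negative
Point 4:
  Latitude: degrees = first 2 digits = 37, minutes = 14.128; 37 + 14.128/60 = 37.235467
  N ⇒ keep positive
  Lon: degrees = first 3 digits = 3, minutes = 38.2292; 3 + 38.2292/60 = 3.637153
  W ⇒ negate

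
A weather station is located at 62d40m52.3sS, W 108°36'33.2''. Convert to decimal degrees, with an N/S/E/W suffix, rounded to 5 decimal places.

62.68119° S, 108.60922° W

φ: 62 + 40/60 + 52.3/3600 = 62.681194
Lon: 108° + 36/60 + 33.2/3600 = 108 + 0.600000 + 0.009222 = 108.609222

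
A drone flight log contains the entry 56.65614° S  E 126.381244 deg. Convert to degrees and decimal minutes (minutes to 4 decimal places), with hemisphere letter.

φ: 56° + 0.656140 × 60 = 56° 39.368400′
Longitude: fractional part 0.381244 → 22.874640 minutes

56° 39.3684′ S, 126° 22.8746′ E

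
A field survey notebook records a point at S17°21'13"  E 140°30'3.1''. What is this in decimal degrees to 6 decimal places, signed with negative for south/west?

Lat: 17° + 21/60 + 13/3600 = 17 + 0.350000 + 0.003611 = 17.3536111
hemisphere S, so the sign is −
Lon: 140 + 30/60 + 3.1/3600 = 140.5008611
E ⇒ keep positive

-17.353611, 140.500861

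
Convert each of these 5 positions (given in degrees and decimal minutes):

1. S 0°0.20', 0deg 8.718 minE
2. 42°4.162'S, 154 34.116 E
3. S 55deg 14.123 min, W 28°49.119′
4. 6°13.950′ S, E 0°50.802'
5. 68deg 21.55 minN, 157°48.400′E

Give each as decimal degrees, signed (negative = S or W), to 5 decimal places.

Point 1:
  Latitude: 0 + 0.2/60 = 0.003333
  hemisphere S, so the sign is −
  λ: 8.718′ = 0.145300°; total 0.145300
  E → positive
Point 2:
  Lat: 4.162′ = 0.069367°; total 42.069367
  hemisphere S, so the sign is −
  Longitude: 154 + 34.116/60 = 154.568600
  E → positive
Point 3:
  Latitude: 14.123′ = 0.235383°; total 55.235383
  hemisphere S, so the sign is −
  Lon: 28 + 49.119/60 = 28.818650
  W → negative
Point 4:
  Lat: 13.95′ = 0.232500°; total 6.232500
  S ⇒ negate
  Lon: 0 + 50.802/60 = 0.846700
  E → positive
Point 5:
  φ: 21.55′ = 0.359167°; total 68.359167
  N ⇒ keep positive
  λ: 48.4′ = 0.806667°; total 157.806667
  E → positive

1. -0.00333, 0.14530
2. -42.06937, 154.56860
3. -55.23538, -28.81865
4. -6.23250, 0.84670
5. 68.35917, 157.80667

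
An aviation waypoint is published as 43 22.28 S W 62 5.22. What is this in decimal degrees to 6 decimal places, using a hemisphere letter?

φ: 22.28′ = 0.371333°; total 43.3713333
Longitude: 5.22′ = 0.087000°; total 62.0870000

43.371333° S, 62.087000° W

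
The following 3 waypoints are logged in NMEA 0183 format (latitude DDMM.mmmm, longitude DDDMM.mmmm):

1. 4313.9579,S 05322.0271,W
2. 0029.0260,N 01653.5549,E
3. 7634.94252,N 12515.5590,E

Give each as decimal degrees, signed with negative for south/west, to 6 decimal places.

1. -43.232632, -53.367118
2. 0.483767, 16.892582
3. 76.582375, 125.259317

Point 1:
  Lat: split at 2 digits → 43° and 13.9579′; 43 + 13.9579/60 = 43.2326317
  hemisphere S, so the sign is −
  λ: degrees = first 3 digits = 53, minutes = 22.0271; 53 + 22.0271/60 = 53.3671183
  hemisphere W, so the sign is −
Point 2:
  Latitude: degrees = first 2 digits = 0, minutes = 29.026; 0 + 29.026/60 = 0.4837667
  N ⇒ keep positive
  Longitude: degrees = first 3 digits = 16, minutes = 53.5549; 16 + 53.5549/60 = 16.8925817
  E ⇒ keep positive
Point 3:
  φ: split at 2 digits → 76° and 34.94252′; 76 + 34.94252/60 = 76.5823753
  N ⇒ keep positive
  Lon: degrees = first 3 digits = 125, minutes = 15.559; 125 + 15.559/60 = 125.2593167
  E → positive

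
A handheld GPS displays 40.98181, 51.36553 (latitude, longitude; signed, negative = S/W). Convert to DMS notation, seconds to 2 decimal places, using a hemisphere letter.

φ: 0.981810° → 58.90860′; 0.90860 × 60 = 54.5160″
Longitude: whole degrees 51; 21.93180′ → 21′ and 55.9080″

40°58′54.52″ N, 51°21′55.91″ E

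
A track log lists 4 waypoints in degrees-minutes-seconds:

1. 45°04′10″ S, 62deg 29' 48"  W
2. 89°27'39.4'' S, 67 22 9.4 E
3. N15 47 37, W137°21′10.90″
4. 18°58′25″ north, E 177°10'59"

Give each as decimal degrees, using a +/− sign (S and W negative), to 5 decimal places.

1. -45.06944, -62.49667
2. -89.46094, 67.36928
3. 15.79361, -137.35303
4. 18.97361, 177.18306

Point 1:
  Latitude: 4′ + 10″ = 4.16667′; 45 + 4.16667/60 = 45.069444
  S ⇒ negate
  Lon: 62° + 29/60 + 48/3600 = 62 + 0.483333 + 0.013333 = 62.496667
  W → negative
Point 2:
  Lat: 89 + 27/60 + 39.4/3600 = 89.460944
  hemisphere S, so the sign is −
  Longitude: 22′ + 9.4″ = 22.15667′; 67 + 22.15667/60 = 67.369278
  E ⇒ keep positive
Point 3:
  Lat: 15 + 47/60 + 37/3600 = 15.793611
  N → positive
  Lon: 137 + 21/60 + 10.9/3600 = 137.353028
  W → negative
Point 4:
  φ: 58′ + 25″ = 58.41667′; 18 + 58.41667/60 = 18.973611
  N → positive
  λ: 10′ + 59″ = 10.98333′; 177 + 10.98333/60 = 177.183056
  E ⇒ keep positive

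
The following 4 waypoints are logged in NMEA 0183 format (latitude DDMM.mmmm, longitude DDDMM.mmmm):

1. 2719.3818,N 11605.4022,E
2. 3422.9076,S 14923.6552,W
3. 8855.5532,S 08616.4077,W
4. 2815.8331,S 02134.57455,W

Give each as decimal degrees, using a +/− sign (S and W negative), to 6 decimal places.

1. 27.323030, 116.090037
2. -34.381793, -149.394253
3. -88.925887, -86.273462
4. -28.263885, -21.576243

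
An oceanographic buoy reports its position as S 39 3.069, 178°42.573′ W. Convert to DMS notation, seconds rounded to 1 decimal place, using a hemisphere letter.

39°03′4.1″ S, 178°42′34.4″ W

Latitude: 3.06900′ → 3′ and 0.06900 × 60 = 4.140″
λ: fractional minutes 0.57300 × 60 = 34.380″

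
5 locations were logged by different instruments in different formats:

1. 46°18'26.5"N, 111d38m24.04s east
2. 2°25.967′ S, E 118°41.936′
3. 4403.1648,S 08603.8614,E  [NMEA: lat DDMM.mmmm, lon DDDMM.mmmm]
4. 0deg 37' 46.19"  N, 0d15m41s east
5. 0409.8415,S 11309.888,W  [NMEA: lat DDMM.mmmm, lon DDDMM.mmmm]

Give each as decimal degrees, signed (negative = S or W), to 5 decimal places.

1. 46.30736, 111.64001
2. -2.43278, 118.69893
3. -44.05275, 86.06436
4. 0.62950, 0.26139
5. -4.16403, -113.16480

Point 1:
  Lat: 18′ + 26.5″ = 18.44167′; 46 + 18.44167/60 = 46.307361
  N → positive
  Lon: 38′ + 24.04″ = 38.40067′; 111 + 38.40067/60 = 111.640011
  E → positive
Point 2:
  φ: 2 + 25.967/60 = 2.432783
  hemisphere S, so the sign is −
  Longitude: 41.936′ = 0.698933°; total 118.698933
  E ⇒ keep positive
Point 3:
  Lat: split at 2 digits → 44° and 3.1648′; 44 + 3.1648/60 = 44.052747
  S → negative
  Longitude: degrees = first 3 digits = 86, minutes = 3.8614; 86 + 3.8614/60 = 86.064357
  E → positive
Point 4:
  φ: 37′ + 46.19″ = 37.76983′; 0 + 37.76983/60 = 0.629497
  N → positive
  Lon: 0 + 15/60 + 41/3600 = 0.261389
  E → positive
Point 5:
  φ: degrees = first 2 digits = 4, minutes = 9.8415; 4 + 9.8415/60 = 4.164025
  S ⇒ negate
  λ: split at 3 digits → 113° and 9.888′; 113 + 9.888/60 = 113.164800
  W → negative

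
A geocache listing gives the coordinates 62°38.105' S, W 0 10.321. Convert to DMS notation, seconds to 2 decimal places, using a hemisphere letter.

φ: 38.10500′ → 38′ and 0.10500 × 60 = 6.3000″
λ: 10.32100′ → 10′ and 0.32100 × 60 = 19.2600″

62°38′6.30″ S, 0°10′19.26″ W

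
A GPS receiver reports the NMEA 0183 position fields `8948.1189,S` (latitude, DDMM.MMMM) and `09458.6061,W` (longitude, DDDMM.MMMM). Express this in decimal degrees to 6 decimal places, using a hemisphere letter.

89.801982° S, 94.976768° W

Latitude: split at 2 digits → 89° and 48.1189′; 89 + 48.1189/60 = 89.8019817
Longitude: split at 3 digits → 094° and 58.6061′; 94 + 58.6061/60 = 94.9767683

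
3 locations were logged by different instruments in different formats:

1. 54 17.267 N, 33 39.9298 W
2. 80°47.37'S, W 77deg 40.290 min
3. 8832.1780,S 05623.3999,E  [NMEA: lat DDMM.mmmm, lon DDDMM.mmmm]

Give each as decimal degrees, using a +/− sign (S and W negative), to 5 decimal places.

1. 54.28778, -33.66550
2. -80.78950, -77.67150
3. -88.53630, 56.39000

Point 1:
  φ: 54 + 17.267/60 = 54.287783
  N ⇒ keep positive
  λ: 39.9298′ = 0.665497°; total 33.665497
  hemisphere W, so the sign is −
Point 2:
  Lat: 47.37′ = 0.789500°; total 80.789500
  S → negative
  Lon: 77 + 40.29/60 = 77.671500
  W ⇒ negate
Point 3:
  Latitude: split at 2 digits → 88° and 32.178′; 88 + 32.178/60 = 88.536300
  hemisphere S, so the sign is −
  λ: degrees = first 3 digits = 56, minutes = 23.3999; 56 + 23.3999/60 = 56.389998
  E ⇒ keep positive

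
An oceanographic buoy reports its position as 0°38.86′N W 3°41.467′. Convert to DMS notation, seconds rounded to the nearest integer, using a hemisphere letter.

0°38′52″ N, 3°41′28″ W

φ: 38.86000′ → 38′ and 0.86000 × 60 = 51.60″
λ: fractional minutes 0.46700 × 60 = 28.02″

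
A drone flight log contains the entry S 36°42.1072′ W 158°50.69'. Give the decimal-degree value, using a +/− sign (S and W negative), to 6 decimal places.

Lat: 36 + 42.1072/60 = 36.7017867
S ⇒ negate
λ: 158 + 50.69/60 = 158.8448333
W → negative

-36.701787, -158.844833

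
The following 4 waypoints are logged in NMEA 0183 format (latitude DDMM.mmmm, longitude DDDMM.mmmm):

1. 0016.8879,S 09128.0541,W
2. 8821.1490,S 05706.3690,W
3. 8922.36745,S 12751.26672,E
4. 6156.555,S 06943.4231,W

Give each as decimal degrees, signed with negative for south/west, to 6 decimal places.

Point 1:
  Latitude: split at 2 digits → 00° and 16.8879′; 0 + 16.8879/60 = 0.2814650
  S → negative
  Longitude: degrees = first 3 digits = 91, minutes = 28.0541; 91 + 28.0541/60 = 91.4675683
  W → negative
Point 2:
  Latitude: degrees = first 2 digits = 88, minutes = 21.149; 88 + 21.149/60 = 88.3524833
  S ⇒ negate
  Lon: degrees = first 3 digits = 57, minutes = 6.369; 57 + 6.369/60 = 57.1061500
  W → negative
Point 3:
  φ: degrees = first 2 digits = 89, minutes = 22.36745; 89 + 22.36745/60 = 89.3727908
  hemisphere S, so the sign is −
  Longitude: split at 3 digits → 127° and 51.26672′; 127 + 51.26672/60 = 127.8544453
  E ⇒ keep positive
Point 4:
  Latitude: degrees = first 2 digits = 61, minutes = 56.555; 61 + 56.555/60 = 61.9425833
  hemisphere S, so the sign is −
  λ: degrees = first 3 digits = 69, minutes = 43.4231; 69 + 43.4231/60 = 69.7237183
  W → negative

1. -0.281465, -91.467568
2. -88.352483, -57.106150
3. -89.372791, 127.854445
4. -61.942583, -69.723718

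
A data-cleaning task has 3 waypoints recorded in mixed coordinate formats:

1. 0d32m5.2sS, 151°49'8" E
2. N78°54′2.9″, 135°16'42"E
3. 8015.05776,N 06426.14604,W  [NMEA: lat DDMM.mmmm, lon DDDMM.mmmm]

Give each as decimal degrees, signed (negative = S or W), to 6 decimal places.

Point 1:
  φ: 0 + 32/60 + 5.2/3600 = 0.5347778
  hemisphere S, so the sign is −
  Longitude: 151 + 49/60 + 8/3600 = 151.8188889
  E ⇒ keep positive
Point 2:
  Latitude: 78 + 54/60 + 2.9/3600 = 78.9008056
  N → positive
  Lon: 135 + 16/60 + 42/3600 = 135.2783333
  E → positive
Point 3:
  Lat: split at 2 digits → 80° and 15.05776′; 80 + 15.05776/60 = 80.2509627
  N ⇒ keep positive
  λ: split at 3 digits → 064° and 26.14604′; 64 + 26.14604/60 = 64.4357673
  hemisphere W, so the sign is −

1. -0.534778, 151.818889
2. 78.900806, 135.278333
3. 80.250963, -64.435767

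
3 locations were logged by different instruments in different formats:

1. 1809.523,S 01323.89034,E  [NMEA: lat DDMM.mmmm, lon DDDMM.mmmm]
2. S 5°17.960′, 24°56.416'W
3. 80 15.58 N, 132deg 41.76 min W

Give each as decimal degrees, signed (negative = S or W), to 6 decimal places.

1. -18.158717, 13.398172
2. -5.299333, -24.940267
3. 80.259667, -132.696000

Point 1:
  φ: split at 2 digits → 18° and 9.523′; 18 + 9.523/60 = 18.1587167
  hemisphere S, so the sign is −
  Longitude: split at 3 digits → 013° and 23.89034′; 13 + 23.89034/60 = 13.3981723
  E ⇒ keep positive
Point 2:
  Latitude: 5 + 17.96/60 = 5.2993333
  S ⇒ negate
  Lon: 24 + 56.416/60 = 24.9402667
  W ⇒ negate
Point 3:
  φ: 15.58′ = 0.259667°; total 80.2596667
  N ⇒ keep positive
  λ: 41.76′ = 0.696000°; total 132.6960000
  hemisphere W, so the sign is −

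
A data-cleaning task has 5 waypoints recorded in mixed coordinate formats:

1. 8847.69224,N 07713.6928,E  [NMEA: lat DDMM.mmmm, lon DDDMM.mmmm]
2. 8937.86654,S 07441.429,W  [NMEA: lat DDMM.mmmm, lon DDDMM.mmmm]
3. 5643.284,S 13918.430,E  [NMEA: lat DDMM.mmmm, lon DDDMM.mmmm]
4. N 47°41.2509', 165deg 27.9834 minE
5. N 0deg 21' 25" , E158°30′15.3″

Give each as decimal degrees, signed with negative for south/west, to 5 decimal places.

1. 88.79487, 77.22821
2. -89.63111, -74.69048
3. -56.72140, 139.30717
4. 47.68752, 165.46639
5. 0.35694, 158.50425

Point 1:
  Latitude: split at 2 digits → 88° and 47.69224′; 88 + 47.69224/60 = 88.794871
  N ⇒ keep positive
  Longitude: split at 3 digits → 077° and 13.6928′; 77 + 13.6928/60 = 77.228213
  E ⇒ keep positive
Point 2:
  Lat: split at 2 digits → 89° and 37.86654′; 89 + 37.86654/60 = 89.631109
  S ⇒ negate
  λ: degrees = first 3 digits = 74, minutes = 41.429; 74 + 41.429/60 = 74.690483
  W → negative
Point 3:
  φ: degrees = first 2 digits = 56, minutes = 43.284; 56 + 43.284/60 = 56.721400
  hemisphere S, so the sign is −
  Longitude: split at 3 digits → 139° and 18.43′; 139 + 18.43/60 = 139.307167
  E ⇒ keep positive
Point 4:
  φ: 41.2509′ = 0.687515°; total 47.687515
  N ⇒ keep positive
  λ: 27.9834′ = 0.466390°; total 165.466390
  E ⇒ keep positive
Point 5:
  φ: 0° + 21/60 + 25/3600 = 0 + 0.350000 + 0.006944 = 0.356944
  N ⇒ keep positive
  λ: 158 + 30/60 + 15.3/3600 = 158.504250
  E ⇒ keep positive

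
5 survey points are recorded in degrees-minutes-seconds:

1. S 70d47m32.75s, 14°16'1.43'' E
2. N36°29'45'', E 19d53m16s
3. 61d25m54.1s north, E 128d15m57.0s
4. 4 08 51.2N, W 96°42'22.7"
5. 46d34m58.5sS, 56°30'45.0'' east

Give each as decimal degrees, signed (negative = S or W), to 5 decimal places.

1. -70.79243, 14.26706
2. 36.49583, 19.88778
3. 61.43169, 128.26583
4. 4.14756, -96.70631
5. -46.58292, 56.51250

Point 1:
  φ: 70 + 47/60 + 32.75/3600 = 70.792431
  hemisphere S, so the sign is −
  Longitude: 16′ + 1.43″ = 16.02383′; 14 + 16.02383/60 = 14.267064
  E ⇒ keep positive
Point 2:
  Lat: 29′ + 45″ = 29.75000′; 36 + 29.75000/60 = 36.495833
  N → positive
  λ: 19° + 53/60 + 16/3600 = 19 + 0.883333 + 0.004444 = 19.887778
  E ⇒ keep positive
Point 3:
  φ: 61° + 25/60 + 54.1/3600 = 61 + 0.416667 + 0.015028 = 61.431694
  N → positive
  Lon: 15′ + 57″ = 15.95000′; 128 + 15.95000/60 = 128.265833
  E → positive
Point 4:
  φ: 4° + 8/60 + 51.2/3600 = 4 + 0.133333 + 0.014222 = 4.147556
  N → positive
  Lon: 42′ + 22.7″ = 42.37833′; 96 + 42.37833/60 = 96.706306
  W ⇒ negate
Point 5:
  Latitude: 34′ + 58.5″ = 34.97500′; 46 + 34.97500/60 = 46.582917
  hemisphere S, so the sign is −
  Longitude: 30′ + 45″ = 30.75000′; 56 + 30.75000/60 = 56.512500
  E ⇒ keep positive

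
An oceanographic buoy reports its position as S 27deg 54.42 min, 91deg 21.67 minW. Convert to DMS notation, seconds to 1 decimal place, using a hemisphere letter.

Lat: 54.42000′ → 54′ and 0.42000 × 60 = 25.200″
λ: 21.67000′ → 21′ and 0.67000 × 60 = 40.200″

27°54′25.2″ S, 91°21′40.2″ W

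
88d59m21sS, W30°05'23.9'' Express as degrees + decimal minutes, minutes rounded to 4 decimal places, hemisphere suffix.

88° 59.3500′ S, 30° 5.3983′ W

Lat: 59 + 21/60 = 59.350000′
Lon: seconds/60 = 0.39833; minutes = 5 + 0.39833 = 5.398333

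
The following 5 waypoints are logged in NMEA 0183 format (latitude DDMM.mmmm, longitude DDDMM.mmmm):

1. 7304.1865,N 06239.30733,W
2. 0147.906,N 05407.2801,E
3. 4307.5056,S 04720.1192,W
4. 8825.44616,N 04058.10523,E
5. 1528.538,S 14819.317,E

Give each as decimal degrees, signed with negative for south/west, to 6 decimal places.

1. 73.069775, -62.655122
2. 1.798433, 54.121335
3. -43.125093, -47.335320
4. 88.424103, 40.968421
5. -15.475633, 148.321950

Point 1:
  Latitude: split at 2 digits → 73° and 4.1865′; 73 + 4.1865/60 = 73.0697750
  N ⇒ keep positive
  λ: degrees = first 3 digits = 62, minutes = 39.30733; 62 + 39.30733/60 = 62.6551222
  hemisphere W, so the sign is −
Point 2:
  φ: degrees = first 2 digits = 1, minutes = 47.906; 1 + 47.906/60 = 1.7984333
  N → positive
  λ: split at 3 digits → 054° and 7.2801′; 54 + 7.2801/60 = 54.1213350
  E ⇒ keep positive
Point 3:
  Lat: degrees = first 2 digits = 43, minutes = 7.5056; 43 + 7.5056/60 = 43.1250933
  S → negative
  Lon: degrees = first 3 digits = 47, minutes = 20.1192; 47 + 20.1192/60 = 47.3353200
  W → negative
Point 4:
  φ: split at 2 digits → 88° and 25.44616′; 88 + 25.44616/60 = 88.4241027
  N → positive
  Lon: split at 3 digits → 040° and 58.10523′; 40 + 58.10523/60 = 40.9684205
  E → positive
Point 5:
  Lat: degrees = first 2 digits = 15, minutes = 28.538; 15 + 28.538/60 = 15.4756333
  S ⇒ negate
  Lon: degrees = first 3 digits = 148, minutes = 19.317; 148 + 19.317/60 = 148.3219500
  E → positive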